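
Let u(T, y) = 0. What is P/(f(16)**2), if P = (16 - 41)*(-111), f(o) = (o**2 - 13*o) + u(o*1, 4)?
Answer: 925/768 ≈ 1.2044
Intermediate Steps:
f(o) = o**2 - 13*o (f(o) = (o**2 - 13*o) + 0 = o**2 - 13*o)
P = 2775 (P = -25*(-111) = 2775)
P/(f(16)**2) = 2775/((16*(-13 + 16))**2) = 2775/((16*3)**2) = 2775/(48**2) = 2775/2304 = 2775*(1/2304) = 925/768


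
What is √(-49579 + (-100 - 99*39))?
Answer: 2*I*√13385 ≈ 231.39*I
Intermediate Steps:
√(-49579 + (-100 - 99*39)) = √(-49579 + (-100 - 3861)) = √(-49579 - 3961) = √(-53540) = 2*I*√13385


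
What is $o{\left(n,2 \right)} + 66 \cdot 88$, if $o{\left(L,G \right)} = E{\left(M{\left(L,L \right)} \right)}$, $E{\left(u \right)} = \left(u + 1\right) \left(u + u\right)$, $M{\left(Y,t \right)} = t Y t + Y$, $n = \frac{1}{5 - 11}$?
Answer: $\frac{135482401}{23328} \approx 5807.7$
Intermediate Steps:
$n = - \frac{1}{6}$ ($n = \frac{1}{-6} = - \frac{1}{6} \approx -0.16667$)
$M{\left(Y,t \right)} = Y + Y t^{2}$ ($M{\left(Y,t \right)} = Y t t + Y = Y t^{2} + Y = Y + Y t^{2}$)
$E{\left(u \right)} = 2 u \left(1 + u\right)$ ($E{\left(u \right)} = \left(1 + u\right) 2 u = 2 u \left(1 + u\right)$)
$o{\left(L,G \right)} = 2 L \left(1 + L^{2}\right) \left(1 + L \left(1 + L^{2}\right)\right)$
$o{\left(n,2 \right)} + 66 \cdot 88 = 2 \left(- \frac{1}{6}\right) \left(1 + \left(- \frac{1}{6}\right)^{2}\right) \left(1 - \frac{1 + \left(- \frac{1}{6}\right)^{2}}{6}\right) + 66 \cdot 88 = 2 \left(- \frac{1}{6}\right) \left(1 + \frac{1}{36}\right) \left(1 - \frac{1 + \frac{1}{36}}{6}\right) + 5808 = 2 \left(- \frac{1}{6}\right) \frac{37}{36} \left(1 - \frac{37}{216}\right) + 5808 = 2 \left(- \frac{1}{6}\right) \frac{37}{36} \cdot \frac{179}{216} + 5808 = - \frac{6623}{23328} + 5808 = \frac{135482401}{23328}$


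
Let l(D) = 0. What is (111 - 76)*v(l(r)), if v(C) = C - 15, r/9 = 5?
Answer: -525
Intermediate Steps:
r = 45 (r = 9*5 = 45)
v(C) = -15 + C
(111 - 76)*v(l(r)) = (111 - 76)*(-15 + 0) = 35*(-15) = -525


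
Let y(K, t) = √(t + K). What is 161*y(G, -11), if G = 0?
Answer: 161*I*√11 ≈ 533.98*I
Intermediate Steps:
y(K, t) = √(K + t)
161*y(G, -11) = 161*√(0 - 11) = 161*√(-11) = 161*(I*√11) = 161*I*√11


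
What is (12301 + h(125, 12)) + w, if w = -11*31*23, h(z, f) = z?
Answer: 4583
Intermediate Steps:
w = -7843 (w = -341*23 = -7843)
(12301 + h(125, 12)) + w = (12301 + 125) - 7843 = 12426 - 7843 = 4583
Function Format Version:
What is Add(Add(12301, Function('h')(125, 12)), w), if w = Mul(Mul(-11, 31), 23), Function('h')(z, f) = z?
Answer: 4583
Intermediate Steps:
w = -7843 (w = Mul(-341, 23) = -7843)
Add(Add(12301, Function('h')(125, 12)), w) = Add(Add(12301, 125), -7843) = Add(12426, -7843) = 4583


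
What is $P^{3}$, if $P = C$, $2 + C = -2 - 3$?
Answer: $-343$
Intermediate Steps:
$C = -7$ ($C = -2 - 5 = -7$)
$P = -7$
$P^{3} = \left(-7\right)^{3} = -343$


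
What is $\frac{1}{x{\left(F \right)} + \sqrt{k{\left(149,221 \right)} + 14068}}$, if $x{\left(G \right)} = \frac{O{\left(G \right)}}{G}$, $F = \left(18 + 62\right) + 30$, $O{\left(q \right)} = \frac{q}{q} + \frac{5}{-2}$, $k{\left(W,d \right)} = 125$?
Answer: $\frac{220}{228980397} + \frac{48400 \sqrt{1577}}{228980397} \approx 0.0083948$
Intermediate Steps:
$O{\left(q \right)} = - \frac{3}{2}$ ($O{\left(q \right)} = 1 + 5 \left(- \frac{1}{2}\right) = 1 - \frac{5}{2} = - \frac{3}{2}$)
$F = 110$ ($F = 80 + 30 = 110$)
$x{\left(G \right)} = - \frac{3}{2 G}$
$\frac{1}{x{\left(F \right)} + \sqrt{k{\left(149,221 \right)} + 14068}} = \frac{1}{- \frac{3}{2 \cdot 110} + \sqrt{125 + 14068}} = \frac{1}{\left(- \frac{3}{2}\right) \frac{1}{110} + \sqrt{14193}} = \frac{1}{- \frac{3}{220} + 3 \sqrt{1577}}$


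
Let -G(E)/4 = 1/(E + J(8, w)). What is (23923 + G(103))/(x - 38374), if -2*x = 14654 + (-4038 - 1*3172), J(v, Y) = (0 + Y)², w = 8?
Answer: -3995137/7030032 ≈ -0.56830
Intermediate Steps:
J(v, Y) = Y²
G(E) = -4/(64 + E) (G(E) = -4/(E + 8²) = -4/(E + 64) = -4/(64 + E))
x = -3722 (x = -(14654 + (-4038 - 1*3172))/2 = -(14654 + (-4038 - 3172))/2 = -(14654 - 7210)/2 = -½*7444 = -3722)
(23923 + G(103))/(x - 38374) = (23923 - 4/(64 + 103))/(-3722 - 38374) = (23923 - 4/167)/(-42096) = (23923 - 4*1/167)*(-1/42096) = (23923 - 4/167)*(-1/42096) = (3995137/167)*(-1/42096) = -3995137/7030032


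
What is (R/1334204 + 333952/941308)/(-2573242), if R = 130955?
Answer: -142207270837/807931661936063336 ≈ -1.7601e-7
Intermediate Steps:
(R/1334204 + 333952/941308)/(-2573242) = (130955/1334204 + 333952/941308)/(-2573242) = (130955*(1/1334204) + 333952*(1/941308))*(-1/2573242) = (130955/1334204 + 83488/235327)*(-1/2573242) = (142207270837/313974224708)*(-1/2573242) = -142207270837/807931661936063336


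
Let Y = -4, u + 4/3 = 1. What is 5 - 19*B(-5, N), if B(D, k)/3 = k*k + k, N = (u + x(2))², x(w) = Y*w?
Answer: -7528615/27 ≈ -2.7884e+5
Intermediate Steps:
u = -⅓ (u = -4/3 + 1 = -⅓ ≈ -0.33333)
x(w) = -4*w
N = 625/9 (N = (-⅓ - 4*2)² = (-⅓ - 8)² = (-25/3)² = 625/9 ≈ 69.444)
B(D, k) = 3*k + 3*k² (B(D, k) = 3*(k*k + k) = 3*(k² + k) = 3*(k + k²) = 3*k + 3*k²)
5 - 19*B(-5, N) = 5 - 57*625*(1 + 625/9)/9 = 5 - 57*625*634/(9*9) = 5 - 19*396250/27 = 5 - 7528750/27 = -7528615/27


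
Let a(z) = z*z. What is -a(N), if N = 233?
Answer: -54289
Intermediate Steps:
a(z) = z**2
-a(N) = -1*233**2 = -1*54289 = -54289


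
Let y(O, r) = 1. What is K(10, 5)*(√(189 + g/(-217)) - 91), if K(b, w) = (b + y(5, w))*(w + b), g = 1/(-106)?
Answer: -15015 + 165*√99998411758/23002 ≈ -12747.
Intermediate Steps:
g = -1/106 ≈ -0.0094340
K(b, w) = (1 + b)*(b + w) (K(b, w) = (b + 1)*(w + b) = (1 + b)*(b + w))
K(10, 5)*(√(189 + g/(-217)) - 91) = (10 + 5 + 10² + 10*5)*(√(189 - 1/106/(-217)) - 91) = (10 + 5 + 100 + 50)*(√(189 - 1/106*(-1/217)) - 91) = 165*(√(189 + 1/23002) - 91) = 165*(√(4347379/23002) - 91) = 165*(√99998411758/23002 - 91) = 165*(-91 + √99998411758/23002) = -15015 + 165*√99998411758/23002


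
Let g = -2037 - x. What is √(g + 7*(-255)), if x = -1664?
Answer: I*√2158 ≈ 46.454*I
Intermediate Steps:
g = -373 (g = -2037 - 1*(-1664) = -2037 + 1664 = -373)
√(g + 7*(-255)) = √(-373 + 7*(-255)) = √(-373 - 1785) = √(-2158) = I*√2158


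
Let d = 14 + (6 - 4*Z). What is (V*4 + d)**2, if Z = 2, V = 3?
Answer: 576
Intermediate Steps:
d = 12 (d = 14 + (6 - 4*2) = 14 + (6 - 8) = 14 - 2 = 12)
(V*4 + d)**2 = (3*4 + 12)**2 = (12 + 12)**2 = 24**2 = 576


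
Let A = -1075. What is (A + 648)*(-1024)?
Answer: 437248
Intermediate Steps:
(A + 648)*(-1024) = (-1075 + 648)*(-1024) = -427*(-1024) = 437248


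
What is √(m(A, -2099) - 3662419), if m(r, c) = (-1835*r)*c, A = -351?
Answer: I*√1355596834 ≈ 36818.0*I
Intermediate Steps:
m(r, c) = -1835*c*r
√(m(A, -2099) - 3662419) = √(-1835*(-2099)*(-351) - 3662419) = √(-1351934415 - 3662419) = √(-1355596834) = I*√1355596834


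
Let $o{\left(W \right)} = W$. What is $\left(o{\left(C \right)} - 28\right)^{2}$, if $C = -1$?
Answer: $841$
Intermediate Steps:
$\left(o{\left(C \right)} - 28\right)^{2} = \left(-1 - 28\right)^{2} = \left(-29\right)^{2} = 841$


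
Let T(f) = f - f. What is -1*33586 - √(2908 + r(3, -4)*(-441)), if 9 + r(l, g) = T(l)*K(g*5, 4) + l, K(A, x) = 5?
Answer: -33586 - √5554 ≈ -33661.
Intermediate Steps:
T(f) = 0
r(l, g) = -9 + l (r(l, g) = -9 + (0*5 + l) = -9 + (0 + l) = -9 + l)
-1*33586 - √(2908 + r(3, -4)*(-441)) = -1*33586 - √(2908 + (-9 + 3)*(-441)) = -33586 - √(2908 - 6*(-441)) = -33586 - √(2908 + 2646) = -33586 - √5554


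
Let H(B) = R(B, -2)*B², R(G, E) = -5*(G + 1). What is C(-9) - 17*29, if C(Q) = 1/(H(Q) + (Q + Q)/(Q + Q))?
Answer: -1597812/3241 ≈ -493.00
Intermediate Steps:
R(G, E) = -5 - 5*G (R(G, E) = -5*(1 + G) = -5 - 5*G)
H(B) = B²*(-5 - 5*B) (H(B) = (-5 - 5*B)*B² = B²*(-5 - 5*B))
C(Q) = 1/(1 + 5*Q²*(-1 - Q)) (C(Q) = 1/(5*Q²*(-1 - Q) + (Q + Q)/(Q + Q)) = 1/(5*Q²*(-1 - Q) + (2*Q)/((2*Q))) = 1/(5*Q²*(-1 - Q) + (2*Q)*(1/(2*Q))) = 1/(5*Q²*(-1 - Q) + 1) = 1/(1 + 5*Q²*(-1 - Q)))
C(-9) - 17*29 = -1/(-1 + 5*(-9)²*(1 - 9)) - 17*29 = -1/(-1 + 5*81*(-8)) - 493 = -1/(-1 - 3240) - 493 = -1/(-3241) - 493 = -1*(-1/3241) - 493 = 1/3241 - 493 = -1597812/3241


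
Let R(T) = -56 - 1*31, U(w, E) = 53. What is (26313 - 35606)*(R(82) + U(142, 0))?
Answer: 315962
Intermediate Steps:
R(T) = -87 (R(T) = -56 - 31 = -87)
(26313 - 35606)*(R(82) + U(142, 0)) = (26313 - 35606)*(-87 + 53) = -9293*(-34) = 315962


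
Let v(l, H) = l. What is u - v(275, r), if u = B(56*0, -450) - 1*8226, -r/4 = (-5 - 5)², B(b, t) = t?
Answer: -8951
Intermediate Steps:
r = -400 (r = -4*(-5 - 5)² = -4*(-10)² = -4*100 = -400)
u = -8676 (u = -450 - 1*8226 = -450 - 8226 = -8676)
u - v(275, r) = -8676 - 1*275 = -8676 - 275 = -8951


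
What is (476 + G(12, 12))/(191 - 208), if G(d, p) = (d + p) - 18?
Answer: -482/17 ≈ -28.353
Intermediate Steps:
G(d, p) = -18 + d + p
(476 + G(12, 12))/(191 - 208) = (476 + (-18 + 12 + 12))/(191 - 208) = (476 + 6)/(-17) = -1/17*482 = -482/17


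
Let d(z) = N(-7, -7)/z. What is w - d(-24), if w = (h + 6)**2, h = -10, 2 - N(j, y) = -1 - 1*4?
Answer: 391/24 ≈ 16.292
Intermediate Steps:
N(j, y) = 7 (N(j, y) = 2 - (-1 - 1*4) = 2 - (-1 - 4) = 2 - 1*(-5) = 2 + 5 = 7)
d(z) = 7/z
w = 16 (w = (-10 + 6)**2 = (-4)**2 = 16)
w - d(-24) = 16 - 7/(-24) = 16 - 7*(-1)/24 = 16 - 1*(-7/24) = 16 + 7/24 = 391/24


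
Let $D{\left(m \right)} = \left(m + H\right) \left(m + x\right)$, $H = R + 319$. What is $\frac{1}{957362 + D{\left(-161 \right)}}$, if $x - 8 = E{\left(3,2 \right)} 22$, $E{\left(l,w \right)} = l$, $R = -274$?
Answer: $\frac{1}{967454} \approx 1.0336 \cdot 10^{-6}$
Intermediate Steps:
$H = 45$ ($H = -274 + 319 = 45$)
$x = 74$ ($x = 8 + 3 \cdot 22 = 8 + 66 = 74$)
$D{\left(m \right)} = \left(45 + m\right) \left(74 + m\right)$ ($D{\left(m \right)} = \left(m + 45\right) \left(m + 74\right) = \left(45 + m\right) \left(74 + m\right)$)
$\frac{1}{957362 + D{\left(-161 \right)}} = \frac{1}{957362 + \left(3330 + \left(-161\right)^{2} + 119 \left(-161\right)\right)} = \frac{1}{957362 + \left(3330 + 25921 - 19159\right)} = \frac{1}{957362 + 10092} = \frac{1}{967454}$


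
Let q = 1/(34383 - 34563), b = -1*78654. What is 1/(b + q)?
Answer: -180/14157721 ≈ -1.2714e-5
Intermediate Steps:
b = -78654
q = -1/180 (q = 1/(-180) = -1/180 ≈ -0.0055556)
1/(b + q) = 1/(-78654 - 1/180) = 1/(-14157721/180) = -180/14157721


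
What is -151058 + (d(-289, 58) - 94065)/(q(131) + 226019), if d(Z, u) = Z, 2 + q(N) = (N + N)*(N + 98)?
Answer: -43204948224/286015 ≈ -1.5106e+5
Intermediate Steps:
q(N) = -2 + 2*N*(98 + N) (q(N) = -2 + (N + N)*(N + 98) = -2 + (2*N)*(98 + N) = -2 + 2*N*(98 + N))
-151058 + (d(-289, 58) - 94065)/(q(131) + 226019) = -151058 + (-289 - 94065)/((-2 + 2*131² + 196*131) + 226019) = -151058 - 94354/((-2 + 2*17161 + 25676) + 226019) = -151058 - 94354/((-2 + 34322 + 25676) + 226019) = -151058 - 94354/(59996 + 226019) = -151058 - 94354/286015 = -43204948224/286015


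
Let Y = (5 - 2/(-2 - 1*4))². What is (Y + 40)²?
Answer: 379456/81 ≈ 4684.6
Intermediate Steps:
Y = 256/9 (Y = (5 - 2/(-2 - 4))² = (5 - 2/(-6))² = (5 - 2*(-⅙))² = (5 + ⅓)² = (16/3)² = 256/9 ≈ 28.444)
(Y + 40)² = (256/9 + 40)² = (616/9)² = 379456/81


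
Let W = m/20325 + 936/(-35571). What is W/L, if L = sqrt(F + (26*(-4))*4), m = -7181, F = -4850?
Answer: 91486517*I*sqrt(5266)/1269071902650 ≈ 0.0052313*I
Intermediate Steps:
L = I*sqrt(5266) (L = sqrt(-4850 + (26*(-4))*4) = sqrt(-4850 - 104*4) = sqrt(-4850 - 416) = sqrt(-5266) = I*sqrt(5266) ≈ 72.567*I)
W = -91486517/240993525 (W = -7181/20325 + 936/(-35571) = -7181*1/20325 + 936*(-1/35571) = -7181/20325 - 312/11857 = -91486517/240993525 ≈ -0.37962)
W/L = -91486517*(-I*sqrt(5266)/5266)/240993525 = -(-91486517)*I*sqrt(5266)/1269071902650 = 91486517*I*sqrt(5266)/1269071902650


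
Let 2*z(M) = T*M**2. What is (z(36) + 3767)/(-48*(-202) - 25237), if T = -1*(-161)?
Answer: -108095/15541 ≈ -6.9555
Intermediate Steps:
T = 161
z(M) = 161*M**2/2 (z(M) = (161*M**2)/2 = 161*M**2/2)
(z(36) + 3767)/(-48*(-202) - 25237) = ((161/2)*36**2 + 3767)/(-48*(-202) - 25237) = ((161/2)*1296 + 3767)/(9696 - 25237) = (104328 + 3767)/(-15541) = 108095*(-1/15541) = -108095/15541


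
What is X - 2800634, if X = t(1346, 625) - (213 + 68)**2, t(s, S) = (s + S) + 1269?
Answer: -2876355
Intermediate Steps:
t(s, S) = 1269 + S + s (t(s, S) = (S + s) + 1269 = 1269 + S + s)
X = -75721 (X = (1269 + 625 + 1346) - (213 + 68)**2 = 3240 - 1*281**2 = 3240 - 1*78961 = 3240 - 78961 = -75721)
X - 2800634 = -75721 - 2800634 = -2876355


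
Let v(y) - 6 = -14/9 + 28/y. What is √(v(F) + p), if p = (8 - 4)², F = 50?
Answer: √4726/15 ≈ 4.5831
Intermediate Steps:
v(y) = 40/9 + 28/y (v(y) = 6 + (-14/9 + 28/y) = 40/9 + 28/y)
p = 16 (p = 4² = 16)
√(v(F) + p) = √((40/9 + 28/50) + 16) = √((40/9 + 28*(1/50)) + 16) = √((40/9 + 14/25) + 16) = √(1126/225 + 16) = √(4726/225) = √4726/15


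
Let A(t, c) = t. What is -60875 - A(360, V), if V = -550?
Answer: -61235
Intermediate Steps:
-60875 - A(360, V) = -60875 - 1*360 = -60875 - 360 = -61235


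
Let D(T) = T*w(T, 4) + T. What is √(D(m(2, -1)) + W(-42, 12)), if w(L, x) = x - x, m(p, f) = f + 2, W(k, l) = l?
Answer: √13 ≈ 3.6056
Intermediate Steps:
m(p, f) = 2 + f
w(L, x) = 0
D(T) = T (D(T) = T*0 + T = 0 + T = T)
√(D(m(2, -1)) + W(-42, 12)) = √((2 - 1) + 12) = √(1 + 12) = √13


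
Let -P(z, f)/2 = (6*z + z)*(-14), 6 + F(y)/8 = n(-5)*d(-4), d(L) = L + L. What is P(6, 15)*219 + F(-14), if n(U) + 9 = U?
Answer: 258392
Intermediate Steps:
d(L) = 2*L
n(U) = -9 + U
F(y) = 848 (F(y) = -48 + 8*((-9 - 5)*(2*(-4))) = -48 + 8*(-14*(-8)) = -48 + 8*112 = -48 + 896 = 848)
P(z, f) = 196*z (P(z, f) = -2*(6*z + z)*(-14) = -2*7*z*(-14) = -(-196)*z = 196*z)
P(6, 15)*219 + F(-14) = (196*6)*219 + 848 = 1176*219 + 848 = 257544 + 848 = 258392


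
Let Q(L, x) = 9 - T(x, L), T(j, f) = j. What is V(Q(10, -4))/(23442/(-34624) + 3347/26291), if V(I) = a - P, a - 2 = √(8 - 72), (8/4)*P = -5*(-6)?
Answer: 5916947296/250213547 - 3641198336*I/250213547 ≈ 23.648 - 14.552*I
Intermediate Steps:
P = 15 (P = (-5*(-6))/2 = (½)*30 = 15)
Q(L, x) = 9 - x
a = 2 + 8*I (a = 2 + √(8 - 72) = 2 + √(-64) = 2 + 8*I ≈ 2.0 + 8.0*I)
V(I) = -13 + 8*I (V(I) = (2 + 8*I) - 1*15 = (2 + 8*I) - 15 = -13 + 8*I)
V(Q(10, -4))/(23442/(-34624) + 3347/26291) = (-13 + 8*I)/(23442/(-34624) + 3347/26291) = (-13 + 8*I)/(23442*(-1/34624) + 3347*(1/26291)) = (-13 + 8*I)/(-11721/17312 + 3347/26291) = (-13 + 8*I)/(-250213547/455149792) = (-13 + 8*I)*(-455149792/250213547) = 5916947296/250213547 - 3641198336*I/250213547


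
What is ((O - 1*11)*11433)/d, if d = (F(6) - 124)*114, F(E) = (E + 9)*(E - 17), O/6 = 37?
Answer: -804121/10982 ≈ -73.222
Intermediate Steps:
O = 222 (O = 6*37 = 222)
F(E) = (-17 + E)*(9 + E) (F(E) = (9 + E)*(-17 + E) = (-17 + E)*(9 + E))
d = -32946 (d = ((-153 + 6**2 - 8*6) - 124)*114 = ((-153 + 36 - 48) - 124)*114 = (-165 - 124)*114 = -289*114 = -32946)
((O - 1*11)*11433)/d = ((222 - 1*11)*11433)/(-32946) = ((222 - 11)*11433)*(-1/32946) = (211*11433)*(-1/32946) = 2412363*(-1/32946) = -804121/10982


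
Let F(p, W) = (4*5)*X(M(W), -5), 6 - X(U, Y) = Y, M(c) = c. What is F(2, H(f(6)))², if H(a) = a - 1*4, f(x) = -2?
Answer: 48400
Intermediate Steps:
H(a) = -4 + a (H(a) = a - 4 = -4 + a)
X(U, Y) = 6 - Y
F(p, W) = 220 (F(p, W) = (4*5)*(6 - 1*(-5)) = 20*(6 + 5) = 20*11 = 220)
F(2, H(f(6)))² = 220² = 48400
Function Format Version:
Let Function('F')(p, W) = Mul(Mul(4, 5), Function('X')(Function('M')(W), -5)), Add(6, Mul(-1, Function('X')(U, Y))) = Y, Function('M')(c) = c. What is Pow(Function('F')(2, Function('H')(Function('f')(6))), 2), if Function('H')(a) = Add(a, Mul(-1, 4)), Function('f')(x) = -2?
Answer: 48400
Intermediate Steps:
Function('H')(a) = Add(-4, a) (Function('H')(a) = Add(a, -4) = Add(-4, a))
Function('X')(U, Y) = Add(6, Mul(-1, Y))
Function('F')(p, W) = 220 (Function('F')(p, W) = Mul(Mul(4, 5), Add(6, Mul(-1, -5))) = Mul(20, Add(6, 5)) = Mul(20, 11) = 220)
Pow(Function('F')(2, Function('H')(Function('f')(6))), 2) = Pow(220, 2) = 48400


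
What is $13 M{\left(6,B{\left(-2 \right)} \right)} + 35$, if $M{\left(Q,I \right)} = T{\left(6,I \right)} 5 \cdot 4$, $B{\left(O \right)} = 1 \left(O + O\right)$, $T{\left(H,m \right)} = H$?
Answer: $1595$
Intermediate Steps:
$B{\left(O \right)} = 2 O$ ($B{\left(O \right)} = 1 \cdot 2 O = 2 O$)
$M{\left(Q,I \right)} = 120$ ($M{\left(Q,I \right)} = 6 \cdot 5 \cdot 4 = 30 \cdot 4 = 120$)
$13 M{\left(6,B{\left(-2 \right)} \right)} + 35 = 13 \cdot 120 + 35 = 1560 + 35 = 1595$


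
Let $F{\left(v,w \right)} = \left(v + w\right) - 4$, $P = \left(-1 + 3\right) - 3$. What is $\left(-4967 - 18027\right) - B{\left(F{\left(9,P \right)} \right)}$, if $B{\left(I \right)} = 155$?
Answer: $-23149$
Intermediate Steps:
$P = -1$ ($P = 2 - 3 = -1$)
$F{\left(v,w \right)} = -4 + v + w$
$\left(-4967 - 18027\right) - B{\left(F{\left(9,P \right)} \right)} = \left(-4967 - 18027\right) - 155 = -22994 - 155 = -23149$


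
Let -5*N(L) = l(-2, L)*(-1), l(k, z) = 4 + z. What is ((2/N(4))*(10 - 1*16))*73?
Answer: -1095/2 ≈ -547.50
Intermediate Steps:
N(L) = ⅘ + L/5 (N(L) = -(4 + L)*(-1)/5 = -(-4 - L)/5 = ⅘ + L/5)
((2/N(4))*(10 - 1*16))*73 = ((2/(⅘ + (⅕)*4))*(10 - 1*16))*73 = ((2/(⅘ + ⅘))*(10 - 16))*73 = ((2/(8/5))*(-6))*73 = (((5/8)*2)*(-6))*73 = ((5/4)*(-6))*73 = -15/2*73 = -1095/2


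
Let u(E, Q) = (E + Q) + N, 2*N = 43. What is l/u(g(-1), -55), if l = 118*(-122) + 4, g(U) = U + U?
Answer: 28784/71 ≈ 405.41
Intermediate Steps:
N = 43/2 (N = (½)*43 = 43/2 ≈ 21.500)
g(U) = 2*U
u(E, Q) = 43/2 + E + Q (u(E, Q) = (E + Q) + 43/2 = 43/2 + E + Q)
l = -14392 (l = -14396 + 4 = -14392)
l/u(g(-1), -55) = -14392/(43/2 + 2*(-1) - 55) = -14392/(43/2 - 2 - 55) = -14392/(-71/2) = -14392*(-2/71) = 28784/71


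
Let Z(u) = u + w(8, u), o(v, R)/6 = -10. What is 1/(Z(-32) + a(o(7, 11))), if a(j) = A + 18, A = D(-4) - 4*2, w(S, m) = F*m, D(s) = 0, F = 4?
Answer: -1/150 ≈ -0.0066667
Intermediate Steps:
w(S, m) = 4*m
o(v, R) = -60 (o(v, R) = 6*(-10) = -60)
A = -8 (A = 0 - 4*2 = 0 - 8 = -8)
Z(u) = 5*u (Z(u) = u + 4*u = 5*u)
a(j) = 10 (a(j) = -8 + 18 = 10)
1/(Z(-32) + a(o(7, 11))) = 1/(5*(-32) + 10) = 1/(-160 + 10) = 1/(-150) = -1/150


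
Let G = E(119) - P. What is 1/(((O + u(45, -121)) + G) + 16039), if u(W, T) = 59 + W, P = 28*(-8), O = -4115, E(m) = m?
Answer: 1/12371 ≈ 8.0834e-5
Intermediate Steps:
P = -224
G = 343 (G = 119 - 1*(-224) = 119 + 224 = 343)
1/(((O + u(45, -121)) + G) + 16039) = 1/(((-4115 + (59 + 45)) + 343) + 16039) = 1/(((-4115 + 104) + 343) + 16039) = 1/((-4011 + 343) + 16039) = 1/(-3668 + 16039) = 1/12371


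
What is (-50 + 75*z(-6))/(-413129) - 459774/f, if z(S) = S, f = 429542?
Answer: -94865600923/88728128459 ≈ -1.0692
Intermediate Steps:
(-50 + 75*z(-6))/(-413129) - 459774/f = (-50 + 75*(-6))/(-413129) - 459774/429542 = (-50 - 450)*(-1/413129) - 459774*1/429542 = -500*(-1/413129) - 229887/214771 = 500/413129 - 229887/214771 = -94865600923/88728128459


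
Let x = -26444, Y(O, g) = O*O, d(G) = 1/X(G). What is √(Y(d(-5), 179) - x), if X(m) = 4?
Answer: √423105/4 ≈ 162.62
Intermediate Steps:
d(G) = ¼ (d(G) = 1/4 = ¼)
Y(O, g) = O²
√(Y(d(-5), 179) - x) = √((¼)² - 1*(-26444)) = √(1/16 + 26444) = √(423105/16) = √423105/4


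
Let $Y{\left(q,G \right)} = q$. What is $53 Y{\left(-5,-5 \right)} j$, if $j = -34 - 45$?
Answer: $20935$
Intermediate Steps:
$j = -79$ ($j = -34 - 45 = -79$)
$53 Y{\left(-5,-5 \right)} j = 53 \left(-5\right) \left(-79\right) = \left(-265\right) \left(-79\right) = 20935$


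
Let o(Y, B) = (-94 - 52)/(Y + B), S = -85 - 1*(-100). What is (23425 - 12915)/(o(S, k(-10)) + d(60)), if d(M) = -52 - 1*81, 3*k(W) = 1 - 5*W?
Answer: -168160/2201 ≈ -76.402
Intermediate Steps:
k(W) = ⅓ - 5*W/3 (k(W) = (1 - 5*W)/3 = ⅓ - 5*W/3)
S = 15 (S = -85 + 100 = 15)
o(Y, B) = -146/(B + Y)
d(M) = -133 (d(M) = -52 - 81 = -133)
(23425 - 12915)/(o(S, k(-10)) + d(60)) = (23425 - 12915)/(-146/((⅓ - 5/3*(-10)) + 15) - 133) = 10510/(-146/((⅓ + 50/3) + 15) - 133) = 10510/(-146/(17 + 15) - 133) = 10510/(-146/32 - 133) = 10510/(-146*1/32 - 133) = 10510/(-73/16 - 133) = 10510/(-2201/16) = 10510*(-16/2201) = -168160/2201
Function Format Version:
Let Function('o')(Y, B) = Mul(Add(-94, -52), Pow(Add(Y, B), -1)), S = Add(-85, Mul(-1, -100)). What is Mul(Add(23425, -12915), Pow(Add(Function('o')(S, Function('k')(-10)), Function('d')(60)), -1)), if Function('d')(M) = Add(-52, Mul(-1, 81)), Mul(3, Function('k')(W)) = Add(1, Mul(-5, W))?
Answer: Rational(-168160, 2201) ≈ -76.402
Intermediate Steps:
Function('k')(W) = Add(Rational(1, 3), Mul(Rational(-5, 3), W)) (Function('k')(W) = Mul(Rational(1, 3), Add(1, Mul(-5, W))) = Add(Rational(1, 3), Mul(Rational(-5, 3), W)))
S = 15 (S = Add(-85, 100) = 15)
Function('o')(Y, B) = Mul(-146, Pow(Add(B, Y), -1))
Function('d')(M) = -133 (Function('d')(M) = Add(-52, -81) = -133)
Mul(Add(23425, -12915), Pow(Add(Function('o')(S, Function('k')(-10)), Function('d')(60)), -1)) = Mul(Add(23425, -12915), Pow(Add(Mul(-146, Pow(Add(Add(Rational(1, 3), Mul(Rational(-5, 3), -10)), 15), -1)), -133), -1)) = Mul(10510, Pow(Add(Mul(-146, Pow(Add(Add(Rational(1, 3), Rational(50, 3)), 15), -1)), -133), -1)) = Mul(10510, Pow(Add(Mul(-146, Pow(Add(17, 15), -1)), -133), -1)) = Mul(10510, Pow(Add(Mul(-146, Pow(32, -1)), -133), -1)) = Mul(10510, Pow(Add(Mul(-146, Rational(1, 32)), -133), -1)) = Mul(10510, Pow(Add(Rational(-73, 16), -133), -1)) = Mul(10510, Pow(Rational(-2201, 16), -1)) = Mul(10510, Rational(-16, 2201)) = Rational(-168160, 2201)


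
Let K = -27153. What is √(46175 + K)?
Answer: √19022 ≈ 137.92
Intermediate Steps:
√(46175 + K) = √(46175 - 27153) = √19022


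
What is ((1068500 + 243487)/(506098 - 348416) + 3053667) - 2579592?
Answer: 74754406137/157682 ≈ 4.7408e+5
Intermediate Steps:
((1068500 + 243487)/(506098 - 348416) + 3053667) - 2579592 = (1311987/157682 + 3053667) - 2579592 = 481509631881/157682 - 2579592 = 74754406137/157682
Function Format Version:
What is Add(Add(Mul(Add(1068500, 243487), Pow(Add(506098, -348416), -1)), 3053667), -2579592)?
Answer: Rational(74754406137, 157682) ≈ 4.7408e+5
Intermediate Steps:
Add(Add(Mul(Add(1068500, 243487), Pow(Add(506098, -348416), -1)), 3053667), -2579592) = Add(Add(Mul(1311987, Pow(157682, -1)), 3053667), -2579592) = Add(Add(Mul(1311987, Rational(1, 157682)), 3053667), -2579592) = Add(Add(Rational(1311987, 157682), 3053667), -2579592) = Add(Rational(481509631881, 157682), -2579592) = Rational(74754406137, 157682)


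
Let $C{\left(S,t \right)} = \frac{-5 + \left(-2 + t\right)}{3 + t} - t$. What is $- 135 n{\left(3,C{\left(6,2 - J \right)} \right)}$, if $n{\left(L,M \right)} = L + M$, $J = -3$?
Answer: $\frac{1215}{4} \approx 303.75$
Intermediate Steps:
$C{\left(S,t \right)} = - t + \frac{-7 + t}{3 + t}$ ($C{\left(S,t \right)} = \frac{-7 + t}{3 + t} - t = - t + \frac{-7 + t}{3 + t}$)
$- 135 n{\left(3,C{\left(6,2 - J \right)} \right)} = - 135 \left(3 + \frac{-7 - \left(2 - -3\right)^{2} - 2 \left(2 - -3\right)}{3 + \left(2 - -3\right)}\right) = - 135 \left(3 + \frac{-7 - \left(2 + 3\right)^{2} - 2 \left(2 + 3\right)}{3 + \left(2 + 3\right)}\right) = - 135 \left(3 + \frac{-7 - 5^{2} - 10}{3 + 5}\right) = - 135 \left(3 + \frac{-7 - 25 - 10}{8}\right) = - 135 \left(3 + \frac{1}{8} \left(-42\right)\right) = - 135 \left(3 - \frac{21}{4}\right) = \left(-135\right) \left(- \frac{9}{4}\right) = \frac{1215}{4}$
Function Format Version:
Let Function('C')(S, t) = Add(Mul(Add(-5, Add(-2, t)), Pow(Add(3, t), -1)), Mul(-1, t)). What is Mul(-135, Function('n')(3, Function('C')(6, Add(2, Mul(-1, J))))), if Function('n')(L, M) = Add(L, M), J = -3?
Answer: Rational(1215, 4) ≈ 303.75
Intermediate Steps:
Function('C')(S, t) = Add(Mul(-1, t), Mul(Pow(Add(3, t), -1), Add(-7, t))) (Function('C')(S, t) = Add(Mul(Add(-7, t), Pow(Add(3, t), -1)), Mul(-1, t)) = Add(Mul(Pow(Add(3, t), -1), Add(-7, t)), Mul(-1, t)) = Add(Mul(-1, t), Mul(Pow(Add(3, t), -1), Add(-7, t))))
Mul(-135, Function('n')(3, Function('C')(6, Add(2, Mul(-1, J))))) = Mul(-135, Add(3, Mul(Pow(Add(3, Add(2, Mul(-1, -3))), -1), Add(-7, Mul(-1, Pow(Add(2, Mul(-1, -3)), 2)), Mul(-2, Add(2, Mul(-1, -3))))))) = Mul(-135, Add(3, Mul(Pow(Add(3, Add(2, 3)), -1), Add(-7, Mul(-1, Pow(Add(2, 3), 2)), Mul(-2, Add(2, 3)))))) = Mul(-135, Add(3, Mul(Pow(Add(3, 5), -1), Add(-7, Mul(-1, Pow(5, 2)), Mul(-2, 5))))) = Mul(-135, Add(3, Mul(Pow(8, -1), Add(-7, Mul(-1, 25), -10)))) = Mul(-135, Add(3, Mul(Rational(1, 8), Add(-7, -25, -10)))) = Mul(-135, Add(3, Mul(Rational(1, 8), -42))) = Mul(-135, Add(3, Rational(-21, 4))) = Mul(-135, Rational(-9, 4)) = Rational(1215, 4)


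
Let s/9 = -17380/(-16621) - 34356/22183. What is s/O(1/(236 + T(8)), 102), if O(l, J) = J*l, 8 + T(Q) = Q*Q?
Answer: -62066352/4788359 ≈ -12.962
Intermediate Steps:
T(Q) = -8 + Q² (T(Q) = -8 + Q*Q = -8 + Q²)
s = -21680712/4788359 (s = 9*(-17380/(-16621) - 34356/22183) = 9*(-17380*(-1/16621) - 34356*1/22183) = 9*(1580/1511 - 4908/3169) = 9*(-2408968/4788359) = -21680712/4788359 ≈ -4.5278)
s/O(1/(236 + T(8)), 102) = -21680712/(4788359*(102/(236 + (-8 + 8²)))) = -21680712/(4788359*(102/(236 + (-8 + 64)))) = -21680712/(4788359*(102/(236 + 56))) = -21680712/(4788359*(102/292)) = -21680712/(4788359*(102*(1/292))) = -21680712/(4788359*51/146) = -21680712/4788359*146/51 = -62066352/4788359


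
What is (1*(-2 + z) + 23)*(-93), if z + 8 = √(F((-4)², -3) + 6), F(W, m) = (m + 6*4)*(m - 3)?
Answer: -1209 - 186*I*√30 ≈ -1209.0 - 1018.8*I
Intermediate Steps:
F(W, m) = (-3 + m)*(24 + m) (F(W, m) = (m + 24)*(-3 + m) = (24 + m)*(-3 + m) = (-3 + m)*(24 + m))
z = -8 + 2*I*√30 (z = -8 + √((-72 + (-3)² + 21*(-3)) + 6) = -8 + √((-72 + 9 - 63) + 6) = -8 + √(-126 + 6) = -8 + √(-120) = -8 + 2*I*√30 ≈ -8.0 + 10.954*I)
(1*(-2 + z) + 23)*(-93) = (1*(-2 + (-8 + 2*I*√30)) + 23)*(-93) = (1*(-10 + 2*I*√30) + 23)*(-93) = ((-10 + 2*I*√30) + 23)*(-93) = (13 + 2*I*√30)*(-93) = -1209 - 186*I*√30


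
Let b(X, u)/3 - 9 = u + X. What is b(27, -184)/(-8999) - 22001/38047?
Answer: -181094131/342384953 ≈ -0.52892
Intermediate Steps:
b(X, u) = 27 + 3*X + 3*u (b(X, u) = 27 + 3*(u + X) = 27 + 3*(X + u) = 27 + (3*X + 3*u) = 27 + 3*X + 3*u)
b(27, -184)/(-8999) - 22001/38047 = (27 + 3*27 + 3*(-184))/(-8999) - 22001/38047 = (27 + 81 - 552)*(-1/8999) - 22001*1/38047 = -444*(-1/8999) - 22001/38047 = 444/8999 - 22001/38047 = -181094131/342384953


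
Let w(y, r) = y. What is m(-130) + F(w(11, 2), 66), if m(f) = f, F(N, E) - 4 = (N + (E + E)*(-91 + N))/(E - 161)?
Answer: -1421/95 ≈ -14.958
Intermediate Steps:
F(N, E) = 4 + (N + 2*E*(-91 + N))/(-161 + E) (F(N, E) = 4 + (N + (E + E)*(-91 + N))/(E - 161) = 4 + (N + (2*E)*(-91 + N))/(-161 + E) = 4 + (N + 2*E*(-91 + N))/(-161 + E))
m(-130) + F(w(11, 2), 66) = -130 + (-644 + 11 - 178*66 + 2*66*11)/(-161 + 66) = -130 + (-644 + 11 - 11748 + 1452)/(-95) = -130 - 1/95*(-10929) = -130 + 10929/95 = -1421/95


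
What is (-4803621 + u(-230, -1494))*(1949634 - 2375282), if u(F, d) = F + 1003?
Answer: 2044322645504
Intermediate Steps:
u(F, d) = 1003 + F
(-4803621 + u(-230, -1494))*(1949634 - 2375282) = (-4803621 + (1003 - 230))*(1949634 - 2375282) = (-4803621 + 773)*(-425648) = -4802848*(-425648) = 2044322645504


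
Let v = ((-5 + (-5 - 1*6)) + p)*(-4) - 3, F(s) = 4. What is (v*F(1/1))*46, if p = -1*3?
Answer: 13432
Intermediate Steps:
p = -3
v = 73 (v = ((-5 + (-5 - 1*6)) - 3)*(-4) - 3 = ((-5 + (-5 - 6)) - 3)*(-4) - 3 = ((-5 - 11) - 3)*(-4) - 3 = (-16 - 3)*(-4) - 3 = -19*(-4) - 3 = 76 - 3 = 73)
(v*F(1/1))*46 = (73*4)*46 = 292*46 = 13432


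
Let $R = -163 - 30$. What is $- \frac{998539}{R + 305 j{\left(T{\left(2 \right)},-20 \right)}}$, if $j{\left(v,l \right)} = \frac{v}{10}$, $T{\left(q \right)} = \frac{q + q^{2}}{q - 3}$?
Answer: $\frac{998539}{376} \approx 2655.7$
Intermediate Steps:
$T{\left(q \right)} = \frac{q + q^{2}}{-3 + q}$
$R = -193$
$j{\left(v,l \right)} = \frac{v}{10}$ ($j{\left(v,l \right)} = v \frac{1}{10} = \frac{v}{10}$)
$- \frac{998539}{R + 305 j{\left(T{\left(2 \right)},-20 \right)}} = - \frac{998539}{-193 + 305 \frac{2 \frac{1}{-3 + 2} \left(1 + 2\right)}{10}} = - \frac{998539}{-193 + 305 \frac{2 \frac{1}{-1} \cdot 3}{10}} = - \frac{998539}{-193 + 305 \frac{2 \left(-1\right) 3}{10}} = - \frac{998539}{-193 + 305 \cdot \frac{1}{10} \left(-6\right)} = - \frac{998539}{-193 + 305 \left(- \frac{3}{5}\right)} = - \frac{998539}{-193 - 183} = - \frac{998539}{-376} = \left(-998539\right) \left(- \frac{1}{376}\right) = \frac{998539}{376}$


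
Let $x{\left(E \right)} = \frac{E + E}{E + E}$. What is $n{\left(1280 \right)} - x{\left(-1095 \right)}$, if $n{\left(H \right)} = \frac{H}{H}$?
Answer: $0$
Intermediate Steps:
$n{\left(H \right)} = 1$
$x{\left(E \right)} = 1$ ($x{\left(E \right)} = \frac{2 E}{2 E} = 2 E \frac{1}{2 E} = 1$)
$n{\left(1280 \right)} - x{\left(-1095 \right)} = 1 - 1 = 0$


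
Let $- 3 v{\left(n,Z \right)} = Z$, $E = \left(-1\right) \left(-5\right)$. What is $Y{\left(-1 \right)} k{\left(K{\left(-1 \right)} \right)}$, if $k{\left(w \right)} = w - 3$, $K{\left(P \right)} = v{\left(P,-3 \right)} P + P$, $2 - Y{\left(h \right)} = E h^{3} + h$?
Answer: $-40$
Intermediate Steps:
$E = 5$
$v{\left(n,Z \right)} = - \frac{Z}{3}$
$Y{\left(h \right)} = 2 - h - 5 h^{3}$ ($Y{\left(h \right)} = 2 - \left(5 h^{3} + h\right) = 2 - \left(h + 5 h^{3}\right) = 2 - h - 5 h^{3}$)
$K{\left(P \right)} = 2 P$ ($K{\left(P \right)} = \left(- \frac{1}{3}\right) \left(-3\right) P + P = 1 P + P = P + P = 2 P$)
$k{\left(w \right)} = -3 + w$ ($k{\left(w \right)} = w - 3 = -3 + w$)
$Y{\left(-1 \right)} k{\left(K{\left(-1 \right)} \right)} = \left(2 - -1 - 5 \left(-1\right)^{3}\right) \left(-3 + 2 \left(-1\right)\right) = \left(2 + 1 - -5\right) \left(-3 - 2\right) = \left(2 + 1 + 5\right) \left(-5\right) = 8 \left(-5\right) = -40$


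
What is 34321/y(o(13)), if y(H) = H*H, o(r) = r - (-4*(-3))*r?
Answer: 34321/20449 ≈ 1.6784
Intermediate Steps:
o(r) = -11*r (o(r) = r - 12*r = -11*r)
y(H) = H**2
34321/y(o(13)) = 34321/((-11*13)**2) = 34321/((-143)**2) = 34321/20449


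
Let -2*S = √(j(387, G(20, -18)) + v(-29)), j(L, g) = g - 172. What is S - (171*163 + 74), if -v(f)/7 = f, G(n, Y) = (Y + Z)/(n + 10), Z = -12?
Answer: -27947 - √30/2 ≈ -27950.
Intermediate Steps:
G(n, Y) = (-12 + Y)/(10 + n) (G(n, Y) = (Y - 12)/(n + 10) = (-12 + Y)/(10 + n))
j(L, g) = -172 + g
v(f) = -7*f
S = -√30/2 (S = -√((-172 + (-12 - 18)/(10 + 20)) - 7*(-29))/2 = -√((-172 - 30/30) + 203)/2 = -√((-172 + (1/30)*(-30)) + 203)/2 = -√((-172 - 1) + 203)/2 = -√(-173 + 203)/2 = -√30/2 ≈ -2.7386)
S - (171*163 + 74) = -√30/2 - (171*163 + 74) = -√30/2 - (27873 + 74) = -√30/2 - 1*27947 = -√30/2 - 27947 = -27947 - √30/2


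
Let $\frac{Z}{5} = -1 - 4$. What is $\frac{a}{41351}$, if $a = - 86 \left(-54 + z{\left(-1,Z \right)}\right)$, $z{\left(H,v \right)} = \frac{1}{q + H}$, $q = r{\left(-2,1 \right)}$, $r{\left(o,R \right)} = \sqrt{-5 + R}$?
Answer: $\frac{23306}{206755} + \frac{172 i}{206755} \approx 0.11272 + 0.0008319 i$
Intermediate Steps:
$Z = -25$ ($Z = 5 \left(-1 - 4\right) = 5 \left(-5\right) = -25$)
$q = 2 i$ ($q = \sqrt{-5 + 1} = \sqrt{-4} = 2 i \approx 2.0 i$)
$z{\left(H,v \right)} = \frac{1}{H + 2 i}$ ($z{\left(H,v \right)} = \frac{1}{2 i + H} = \frac{1}{H + 2 i}$)
$a = 4644 - \frac{86 \left(-1 - 2 i\right)}{5}$ ($a = - 86 \left(-54 + \frac{1}{-1 + 2 i}\right) = - 86 \left(-54 + \frac{-1 - 2 i}{5}\right) = 4644 - \frac{86 \left(-1 - 2 i\right)}{5} \approx 4661.2 + 34.4 i$)
$\frac{a}{41351} = \frac{\frac{23306}{5} + \frac{172 i}{5}}{41351} = \left(\frac{23306}{5} + \frac{172 i}{5}\right) \frac{1}{41351} = \frac{23306}{206755} + \frac{172 i}{206755}$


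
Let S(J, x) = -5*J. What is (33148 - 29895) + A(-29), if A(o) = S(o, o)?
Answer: 3398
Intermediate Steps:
A(o) = -5*o
(33148 - 29895) + A(-29) = (33148 - 29895) - 5*(-29) = 3253 + 145 = 3398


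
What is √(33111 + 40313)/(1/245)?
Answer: 980*√4589 ≈ 66387.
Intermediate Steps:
√(33111 + 40313)/(1/245) = √73424/(1/245) = (4*√4589)*245 = 980*√4589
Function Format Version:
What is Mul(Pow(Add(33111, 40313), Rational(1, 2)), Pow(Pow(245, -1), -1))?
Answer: Mul(980, Pow(4589, Rational(1, 2))) ≈ 66387.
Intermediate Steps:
Mul(Pow(Add(33111, 40313), Rational(1, 2)), Pow(Pow(245, -1), -1)) = Mul(Pow(73424, Rational(1, 2)), Pow(Rational(1, 245), -1)) = Mul(Mul(4, Pow(4589, Rational(1, 2))), 245) = Mul(980, Pow(4589, Rational(1, 2)))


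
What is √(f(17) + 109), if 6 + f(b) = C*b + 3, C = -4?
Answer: √38 ≈ 6.1644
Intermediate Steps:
f(b) = -3 - 4*b (f(b) = -6 + (-4*b + 3) = -6 + (3 - 4*b) = -3 - 4*b)
√(f(17) + 109) = √((-3 - 4*17) + 109) = √((-3 - 68) + 109) = √(-71 + 109) = √38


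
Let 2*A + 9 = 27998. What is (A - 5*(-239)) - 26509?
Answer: -22639/2 ≈ -11320.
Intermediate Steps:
A = 27989/2 (A = -9/2 + (½)*27998 = -9/2 + 13999 = 27989/2 ≈ 13995.)
(A - 5*(-239)) - 26509 = (27989/2 - 5*(-239)) - 26509 = (27989/2 + 1195) - 26509 = 30379/2 - 26509 = -22639/2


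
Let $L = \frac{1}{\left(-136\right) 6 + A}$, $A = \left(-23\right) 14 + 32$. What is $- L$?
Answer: $\frac{1}{1106} \approx 0.00090416$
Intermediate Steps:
$A = -290$ ($A = -322 + 32 = -290$)
$L = - \frac{1}{1106}$ ($L = \frac{1}{\left(-136\right) 6 - 290} = \frac{1}{-816 - 290} = \frac{1}{-1106} = - \frac{1}{1106} \approx -0.00090416$)
$- L = \left(-1\right) \left(- \frac{1}{1106}\right) = \frac{1}{1106}$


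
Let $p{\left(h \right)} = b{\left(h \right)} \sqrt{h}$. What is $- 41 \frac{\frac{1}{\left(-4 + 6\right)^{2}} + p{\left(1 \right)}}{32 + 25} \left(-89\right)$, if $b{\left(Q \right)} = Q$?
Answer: $\frac{18245}{228} \approx 80.022$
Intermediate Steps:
$p{\left(h \right)} = h^{\frac{3}{2}}$ ($p{\left(h \right)} = h \sqrt{h} = h^{\frac{3}{2}}$)
$- 41 \frac{\frac{1}{\left(-4 + 6\right)^{2}} + p{\left(1 \right)}}{32 + 25} \left(-89\right) = - 41 \frac{\frac{1}{\left(-4 + 6\right)^{2}} + 1^{\frac{3}{2}}}{32 + 25} \left(-89\right) = - 41 \frac{\frac{1}{2^{2}} + 1}{57} \left(-89\right) = - 41 \left(\frac{1}{4} + 1\right) \frac{1}{57} \left(-89\right) = - 41 \cdot \frac{5}{4} \cdot \frac{1}{57} \left(-89\right) = \left(-41\right) \frac{5}{228} \left(-89\right) = \left(- \frac{205}{228}\right) \left(-89\right) = \frac{18245}{228}$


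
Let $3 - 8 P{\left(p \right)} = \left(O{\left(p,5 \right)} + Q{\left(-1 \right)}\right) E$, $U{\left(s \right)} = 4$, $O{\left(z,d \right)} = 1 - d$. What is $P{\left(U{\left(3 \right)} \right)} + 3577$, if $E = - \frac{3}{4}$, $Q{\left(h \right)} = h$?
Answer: $\frac{114461}{32} \approx 3576.9$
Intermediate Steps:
$E = - \frac{3}{4}$ ($E = \left(-3\right) \frac{1}{4} = - \frac{3}{4} \approx -0.75$)
$P{\left(p \right)} = - \frac{3}{32}$ ($P{\left(p \right)} = \frac{3}{8} - \frac{\left(\left(1 - 5\right) - 1\right) \left(- \frac{3}{4}\right)}{8} = \frac{3}{8} - \frac{\left(-4 - 1\right) \left(- \frac{3}{4}\right)}{8} = \frac{3}{8} - \frac{\left(-5\right) \left(- \frac{3}{4}\right)}{8} = \frac{3}{8} - \frac{15}{32} = - \frac{3}{32}$)
$P{\left(U{\left(3 \right)} \right)} + 3577 = - \frac{3}{32} + 3577 = \frac{114461}{32}$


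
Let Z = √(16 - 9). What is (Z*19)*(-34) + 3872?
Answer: 3872 - 646*√7 ≈ 2162.8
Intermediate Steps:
Z = √7 ≈ 2.6458
(Z*19)*(-34) + 3872 = (√7*19)*(-34) + 3872 = (19*√7)*(-34) + 3872 = -646*√7 + 3872 = 3872 - 646*√7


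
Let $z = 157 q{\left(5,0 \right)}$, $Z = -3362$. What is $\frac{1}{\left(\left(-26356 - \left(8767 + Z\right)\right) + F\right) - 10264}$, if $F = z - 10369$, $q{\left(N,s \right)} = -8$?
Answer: $- \frac{1}{53650} \approx -1.8639 \cdot 10^{-5}$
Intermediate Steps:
$z = -1256$ ($z = 157 \left(-8\right) = -1256$)
$F = -11625$ ($F = -1256 - 10369 = -11625$)
$\frac{1}{\left(\left(-26356 - \left(8767 + Z\right)\right) + F\right) - 10264} = \frac{1}{\left(\left(-26356 - 5405\right) - 11625\right) - 10264} = \frac{1}{\left(-31761 - 11625\right) - 10264} = \frac{1}{-43386 - 10264} = \frac{1}{-53650} = - \frac{1}{53650}$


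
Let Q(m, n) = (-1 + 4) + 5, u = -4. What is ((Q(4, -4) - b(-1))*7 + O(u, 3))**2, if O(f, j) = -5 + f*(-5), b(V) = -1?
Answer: 6084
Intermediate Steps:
O(f, j) = -5 - 5*f
Q(m, n) = 8 (Q(m, n) = 3 + 5 = 8)
((Q(4, -4) - b(-1))*7 + O(u, 3))**2 = ((8 - 1*(-1))*7 + (-5 - 5*(-4)))**2 = ((8 + 1)*7 + (-5 + 20))**2 = (9*7 + 15)**2 = (63 + 15)**2 = 78**2 = 6084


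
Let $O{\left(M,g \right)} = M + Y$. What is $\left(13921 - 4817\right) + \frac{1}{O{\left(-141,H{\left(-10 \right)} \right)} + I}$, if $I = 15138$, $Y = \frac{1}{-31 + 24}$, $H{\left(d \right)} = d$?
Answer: $\frac{955719719}{104978} \approx 9104.0$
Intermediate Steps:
$Y = - \frac{1}{7}$ ($Y = \frac{1}{-7} = - \frac{1}{7} \approx -0.14286$)
$O{\left(M,g \right)} = - \frac{1}{7} + M$ ($O{\left(M,g \right)} = M - \frac{1}{7} = - \frac{1}{7} + M$)
$\left(13921 - 4817\right) + \frac{1}{O{\left(-141,H{\left(-10 \right)} \right)} + I} = \left(13921 - 4817\right) + \frac{1}{\left(- \frac{1}{7} - 141\right) + 15138} = 9104 + \frac{1}{- \frac{988}{7} + 15138} = 9104 + \frac{1}{\frac{104978}{7}} = 9104 + \frac{7}{104978} = \frac{955719719}{104978}$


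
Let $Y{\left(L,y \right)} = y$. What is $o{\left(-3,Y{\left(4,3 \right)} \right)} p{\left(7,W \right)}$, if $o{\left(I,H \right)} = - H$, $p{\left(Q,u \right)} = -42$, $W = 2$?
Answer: $126$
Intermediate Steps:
$o{\left(-3,Y{\left(4,3 \right)} \right)} p{\left(7,W \right)} = \left(-1\right) 3 \left(-42\right) = \left(-3\right) \left(-42\right) = 126$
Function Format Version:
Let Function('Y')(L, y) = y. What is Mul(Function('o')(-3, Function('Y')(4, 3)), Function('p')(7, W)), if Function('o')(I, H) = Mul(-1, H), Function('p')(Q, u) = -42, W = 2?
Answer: 126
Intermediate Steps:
Mul(Function('o')(-3, Function('Y')(4, 3)), Function('p')(7, W)) = Mul(Mul(-1, 3), -42) = Mul(-3, -42) = 126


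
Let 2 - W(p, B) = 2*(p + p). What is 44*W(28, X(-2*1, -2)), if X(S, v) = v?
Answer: -4840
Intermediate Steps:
W(p, B) = 2 - 4*p (W(p, B) = 2 - 2*(p + p) = 2 - 2*2*p = 2 - 4*p)
44*W(28, X(-2*1, -2)) = 44*(2 - 4*28) = 44*(2 - 112) = 44*(-110) = -4840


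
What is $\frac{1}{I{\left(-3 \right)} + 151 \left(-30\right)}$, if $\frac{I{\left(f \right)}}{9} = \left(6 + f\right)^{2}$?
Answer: $- \frac{1}{4449} \approx -0.00022477$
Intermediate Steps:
$I{\left(f \right)} = 9 \left(6 + f\right)^{2}$
$\frac{1}{I{\left(-3 \right)} + 151 \left(-30\right)} = \frac{1}{9 \left(6 - 3\right)^{2} + 151 \left(-30\right)} = \frac{1}{9 \cdot 3^{2} - 4530} = \frac{1}{9 \cdot 9 - 4530} = \frac{1}{81 - 4530} = \frac{1}{-4449} = - \frac{1}{4449}$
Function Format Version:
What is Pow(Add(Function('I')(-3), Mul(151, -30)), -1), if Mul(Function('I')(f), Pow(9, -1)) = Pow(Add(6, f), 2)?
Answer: Rational(-1, 4449) ≈ -0.00022477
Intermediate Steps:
Function('I')(f) = Mul(9, Pow(Add(6, f), 2))
Pow(Add(Function('I')(-3), Mul(151, -30)), -1) = Pow(Add(Mul(9, Pow(Add(6, -3), 2)), Mul(151, -30)), -1) = Pow(Add(Mul(9, Pow(3, 2)), -4530), -1) = Pow(Add(Mul(9, 9), -4530), -1) = Pow(Add(81, -4530), -1) = Pow(-4449, -1) = Rational(-1, 4449)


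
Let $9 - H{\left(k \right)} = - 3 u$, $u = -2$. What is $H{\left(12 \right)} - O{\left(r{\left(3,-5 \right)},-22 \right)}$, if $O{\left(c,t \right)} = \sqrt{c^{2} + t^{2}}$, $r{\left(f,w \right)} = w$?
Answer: $3 - \sqrt{509} \approx -19.561$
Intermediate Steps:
$H{\left(k \right)} = 3$ ($H{\left(k \right)} = 9 - \left(-3\right) \left(-2\right) = 9 - 6 = 3$)
$H{\left(12 \right)} - O{\left(r{\left(3,-5 \right)},-22 \right)} = 3 - \sqrt{\left(-5\right)^{2} + \left(-22\right)^{2}} = 3 - \sqrt{25 + 484} = 3 - \sqrt{509}$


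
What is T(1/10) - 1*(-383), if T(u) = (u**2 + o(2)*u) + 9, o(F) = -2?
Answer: 39181/100 ≈ 391.81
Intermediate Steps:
T(u) = 9 + u**2 - 2*u (T(u) = (u**2 - 2*u) + 9 = 9 + u**2 - 2*u)
T(1/10) - 1*(-383) = (9 + (1/10)**2 - 2/10) - 1*(-383) = (9 + (1/10)**2 - 2*1/10) + 383 = (9 + 1/100 - 1/5) + 383 = 881/100 + 383 = 39181/100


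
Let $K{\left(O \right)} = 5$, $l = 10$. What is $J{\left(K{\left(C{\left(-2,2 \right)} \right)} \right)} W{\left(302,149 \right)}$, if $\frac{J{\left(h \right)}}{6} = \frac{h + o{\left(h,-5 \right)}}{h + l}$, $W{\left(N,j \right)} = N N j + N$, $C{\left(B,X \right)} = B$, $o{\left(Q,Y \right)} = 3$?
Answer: $\frac{217435168}{5} \approx 4.3487 \cdot 10^{7}$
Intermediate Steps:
$W{\left(N,j \right)} = N + j N^{2}$ ($W{\left(N,j \right)} = N^{2} j + N = j N^{2} + N = N + j N^{2}$)
$J{\left(h \right)} = \frac{6 \left(3 + h\right)}{10 + h}$ ($J{\left(h \right)} = 6 \frac{h + 3}{h + 10} = 6 \frac{3 + h}{10 + h} = \frac{6 \left(3 + h\right)}{10 + h}$)
$J{\left(K{\left(C{\left(-2,2 \right)} \right)} \right)} W{\left(302,149 \right)} = \frac{6 \left(3 + 5\right)}{10 + 5} \cdot 302 \left(1 + 302 \cdot 149\right) = 6 \cdot \frac{1}{15} \cdot 8 \cdot 302 \left(1 + 44998\right) = 6 \cdot \frac{1}{15} \cdot 8 \cdot 302 \cdot 44999 = \frac{16}{5} \cdot 13589698 = \frac{217435168}{5}$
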